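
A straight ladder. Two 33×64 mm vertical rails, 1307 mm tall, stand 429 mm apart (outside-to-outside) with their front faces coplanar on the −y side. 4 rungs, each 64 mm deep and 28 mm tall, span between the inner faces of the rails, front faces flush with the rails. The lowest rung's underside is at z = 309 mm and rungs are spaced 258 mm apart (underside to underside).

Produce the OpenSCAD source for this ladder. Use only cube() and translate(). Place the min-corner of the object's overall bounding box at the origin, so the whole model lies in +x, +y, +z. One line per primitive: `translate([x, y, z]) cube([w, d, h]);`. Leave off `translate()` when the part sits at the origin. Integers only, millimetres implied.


cube([33, 64, 1307]);
translate([396, 0, 0]) cube([33, 64, 1307]);
translate([33, 0, 309]) cube([363, 64, 28]);
translate([33, 0, 567]) cube([363, 64, 28]);
translate([33, 0, 825]) cube([363, 64, 28]);
translate([33, 0, 1083]) cube([363, 64, 28]);


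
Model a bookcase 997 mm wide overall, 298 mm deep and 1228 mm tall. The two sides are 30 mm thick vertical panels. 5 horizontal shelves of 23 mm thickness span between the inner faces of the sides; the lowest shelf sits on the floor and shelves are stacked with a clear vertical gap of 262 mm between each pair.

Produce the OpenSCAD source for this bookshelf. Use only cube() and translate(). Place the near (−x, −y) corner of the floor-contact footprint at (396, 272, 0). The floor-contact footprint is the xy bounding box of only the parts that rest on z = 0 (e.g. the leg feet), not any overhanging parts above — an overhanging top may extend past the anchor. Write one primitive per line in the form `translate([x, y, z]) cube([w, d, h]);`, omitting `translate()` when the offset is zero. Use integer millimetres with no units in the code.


translate([396, 272, 0]) cube([30, 298, 1228]);
translate([1363, 272, 0]) cube([30, 298, 1228]);
translate([426, 272, 0]) cube([937, 298, 23]);
translate([426, 272, 285]) cube([937, 298, 23]);
translate([426, 272, 570]) cube([937, 298, 23]);
translate([426, 272, 855]) cube([937, 298, 23]);
translate([426, 272, 1140]) cube([937, 298, 23]);


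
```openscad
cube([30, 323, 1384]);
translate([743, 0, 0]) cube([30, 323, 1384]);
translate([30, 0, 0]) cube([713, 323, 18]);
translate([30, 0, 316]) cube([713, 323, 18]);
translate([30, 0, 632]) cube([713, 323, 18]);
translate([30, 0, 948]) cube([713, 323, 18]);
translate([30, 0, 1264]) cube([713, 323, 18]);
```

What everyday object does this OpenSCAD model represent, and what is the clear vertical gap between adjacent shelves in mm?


A bookshelf. The clear shelf gap is 298 mm.

Two tall side panels with 5 horizontal boards between them — a bookshelf. The first two shelf undersides are at z = 0 and z = 316; with shelf thickness 18, the clear gap is 316 − 0 − 18 = 298 mm.


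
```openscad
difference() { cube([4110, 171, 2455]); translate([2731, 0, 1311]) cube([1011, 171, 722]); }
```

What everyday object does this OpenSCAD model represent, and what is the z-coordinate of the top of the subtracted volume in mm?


A wall with a window opening. The window head height is 2033 mm.

A wall with a rectangular opening subtracted — a window. Sill at z = 1311, opening 722 mm tall, so the head is at 1311 + 722 = 2033 mm.


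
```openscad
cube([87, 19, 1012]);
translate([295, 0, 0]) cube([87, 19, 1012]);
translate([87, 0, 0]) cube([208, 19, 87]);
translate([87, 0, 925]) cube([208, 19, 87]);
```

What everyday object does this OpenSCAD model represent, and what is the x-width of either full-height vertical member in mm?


A picture frame. The border width is 87 mm.

Four thin pieces enclosing a rectangular opening — a picture frame. The two full-height stiles are 1012 mm tall; the top rail sits at z = 925 and is 87 mm tall, so the border above the opening is 1012 − 925 = 87 mm, matching the stile x-width.


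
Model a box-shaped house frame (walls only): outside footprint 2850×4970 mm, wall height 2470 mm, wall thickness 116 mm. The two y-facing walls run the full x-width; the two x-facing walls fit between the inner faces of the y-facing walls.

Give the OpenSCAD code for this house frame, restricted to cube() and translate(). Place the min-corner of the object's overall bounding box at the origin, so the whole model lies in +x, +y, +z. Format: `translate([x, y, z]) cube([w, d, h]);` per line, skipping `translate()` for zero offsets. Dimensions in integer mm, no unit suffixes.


cube([2850, 116, 2470]);
translate([0, 4854, 0]) cube([2850, 116, 2470]);
translate([0, 116, 0]) cube([116, 4738, 2470]);
translate([2734, 116, 0]) cube([116, 4738, 2470]);


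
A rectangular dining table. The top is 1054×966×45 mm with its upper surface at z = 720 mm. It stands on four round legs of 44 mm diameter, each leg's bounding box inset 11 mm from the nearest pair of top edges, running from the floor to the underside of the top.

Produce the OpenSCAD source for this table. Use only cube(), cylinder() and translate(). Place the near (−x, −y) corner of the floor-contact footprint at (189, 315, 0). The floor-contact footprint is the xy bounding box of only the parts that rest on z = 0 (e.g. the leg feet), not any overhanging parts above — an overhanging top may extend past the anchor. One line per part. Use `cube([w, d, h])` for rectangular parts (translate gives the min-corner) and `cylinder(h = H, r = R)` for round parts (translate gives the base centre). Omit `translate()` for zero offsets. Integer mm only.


translate([178, 304, 675]) cube([1054, 966, 45]);
translate([211, 337, 0]) cylinder(h = 675, r = 22);
translate([1199, 337, 0]) cylinder(h = 675, r = 22);
translate([211, 1237, 0]) cylinder(h = 675, r = 22);
translate([1199, 1237, 0]) cylinder(h = 675, r = 22);


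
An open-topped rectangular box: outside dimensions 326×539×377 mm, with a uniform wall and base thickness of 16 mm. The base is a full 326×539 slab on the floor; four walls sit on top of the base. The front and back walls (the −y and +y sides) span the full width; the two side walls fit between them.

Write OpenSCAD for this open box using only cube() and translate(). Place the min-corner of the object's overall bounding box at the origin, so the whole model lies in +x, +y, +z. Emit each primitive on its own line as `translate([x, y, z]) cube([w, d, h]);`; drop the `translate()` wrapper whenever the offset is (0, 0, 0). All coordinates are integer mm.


cube([326, 539, 16]);
translate([0, 0, 16]) cube([326, 16, 361]);
translate([0, 523, 16]) cube([326, 16, 361]);
translate([0, 16, 16]) cube([16, 507, 361]);
translate([310, 16, 16]) cube([16, 507, 361]);


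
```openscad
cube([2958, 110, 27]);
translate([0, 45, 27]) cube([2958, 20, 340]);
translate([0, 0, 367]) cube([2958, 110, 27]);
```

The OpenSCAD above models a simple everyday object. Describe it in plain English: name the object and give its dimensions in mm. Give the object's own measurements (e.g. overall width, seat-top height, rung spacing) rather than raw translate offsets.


An I-beam lying along x, 2958 mm long. Overall section height 394 mm. Two flanges 110 mm wide (y) and 27 mm thick, one on the floor and one at the top; a web 20 mm thick runs between them, centred on the flange width.


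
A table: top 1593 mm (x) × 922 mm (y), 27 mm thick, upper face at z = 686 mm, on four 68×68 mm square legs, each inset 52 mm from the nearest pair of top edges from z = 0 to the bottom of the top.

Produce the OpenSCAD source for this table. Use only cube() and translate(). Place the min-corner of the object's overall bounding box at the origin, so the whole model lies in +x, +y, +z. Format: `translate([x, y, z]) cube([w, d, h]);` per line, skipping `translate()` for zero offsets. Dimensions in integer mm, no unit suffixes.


// leg_h = 686 - 27 = 659
translate([0, 0, 659]) cube([1593, 922, 27]);
translate([52, 52, 0]) cube([68, 68, 659]);
translate([1473, 52, 0]) cube([68, 68, 659]);
translate([52, 802, 0]) cube([68, 68, 659]);
translate([1473, 802, 0]) cube([68, 68, 659]);


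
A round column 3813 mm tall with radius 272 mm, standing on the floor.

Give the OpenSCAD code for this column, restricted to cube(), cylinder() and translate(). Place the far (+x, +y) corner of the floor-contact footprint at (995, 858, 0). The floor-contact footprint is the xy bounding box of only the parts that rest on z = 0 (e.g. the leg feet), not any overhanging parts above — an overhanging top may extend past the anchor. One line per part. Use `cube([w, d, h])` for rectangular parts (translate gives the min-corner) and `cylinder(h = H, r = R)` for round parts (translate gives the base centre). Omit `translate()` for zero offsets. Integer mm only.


translate([723, 586, 0]) cylinder(h = 3813, r = 272);


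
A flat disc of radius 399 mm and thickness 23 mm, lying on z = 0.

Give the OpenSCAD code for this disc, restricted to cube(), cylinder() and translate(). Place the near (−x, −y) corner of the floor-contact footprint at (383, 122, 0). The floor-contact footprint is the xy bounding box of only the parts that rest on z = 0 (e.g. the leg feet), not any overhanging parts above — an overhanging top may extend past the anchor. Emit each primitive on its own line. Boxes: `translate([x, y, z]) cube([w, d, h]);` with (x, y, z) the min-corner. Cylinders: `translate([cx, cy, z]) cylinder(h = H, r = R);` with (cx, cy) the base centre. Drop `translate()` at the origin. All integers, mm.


translate([782, 521, 0]) cylinder(h = 23, r = 399);


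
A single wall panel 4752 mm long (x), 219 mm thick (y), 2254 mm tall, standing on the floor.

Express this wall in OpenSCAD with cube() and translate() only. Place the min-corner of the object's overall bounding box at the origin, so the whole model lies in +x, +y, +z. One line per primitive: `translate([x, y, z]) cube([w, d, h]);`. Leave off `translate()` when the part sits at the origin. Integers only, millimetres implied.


cube([4752, 219, 2254]);


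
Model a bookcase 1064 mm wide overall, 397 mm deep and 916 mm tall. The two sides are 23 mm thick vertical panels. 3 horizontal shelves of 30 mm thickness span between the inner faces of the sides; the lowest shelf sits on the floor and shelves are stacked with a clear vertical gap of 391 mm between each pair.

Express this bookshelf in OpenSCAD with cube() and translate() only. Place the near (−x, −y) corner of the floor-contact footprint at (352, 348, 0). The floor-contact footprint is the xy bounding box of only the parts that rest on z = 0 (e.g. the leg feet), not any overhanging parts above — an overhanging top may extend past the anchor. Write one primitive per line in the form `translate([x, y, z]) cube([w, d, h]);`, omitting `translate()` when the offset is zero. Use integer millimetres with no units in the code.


translate([352, 348, 0]) cube([23, 397, 916]);
translate([1393, 348, 0]) cube([23, 397, 916]);
translate([375, 348, 0]) cube([1018, 397, 30]);
translate([375, 348, 421]) cube([1018, 397, 30]);
translate([375, 348, 842]) cube([1018, 397, 30]);


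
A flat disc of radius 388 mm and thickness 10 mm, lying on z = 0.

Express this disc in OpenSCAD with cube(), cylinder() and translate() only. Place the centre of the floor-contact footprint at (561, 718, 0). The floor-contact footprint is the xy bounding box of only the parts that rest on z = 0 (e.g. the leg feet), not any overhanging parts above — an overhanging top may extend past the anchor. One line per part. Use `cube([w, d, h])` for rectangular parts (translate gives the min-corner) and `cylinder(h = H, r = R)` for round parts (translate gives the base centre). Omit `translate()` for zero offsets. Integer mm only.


translate([561, 718, 0]) cylinder(h = 10, r = 388);


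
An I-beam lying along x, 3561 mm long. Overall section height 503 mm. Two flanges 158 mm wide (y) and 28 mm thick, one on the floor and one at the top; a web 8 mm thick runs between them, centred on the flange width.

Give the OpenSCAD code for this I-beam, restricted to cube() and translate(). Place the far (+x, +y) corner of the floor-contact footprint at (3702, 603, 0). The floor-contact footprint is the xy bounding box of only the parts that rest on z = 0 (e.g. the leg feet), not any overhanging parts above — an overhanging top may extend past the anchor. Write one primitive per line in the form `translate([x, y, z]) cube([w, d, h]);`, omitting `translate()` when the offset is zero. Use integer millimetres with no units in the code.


translate([141, 445, 0]) cube([3561, 158, 28]);
translate([141, 520, 28]) cube([3561, 8, 447]);
translate([141, 445, 475]) cube([3561, 158, 28]);


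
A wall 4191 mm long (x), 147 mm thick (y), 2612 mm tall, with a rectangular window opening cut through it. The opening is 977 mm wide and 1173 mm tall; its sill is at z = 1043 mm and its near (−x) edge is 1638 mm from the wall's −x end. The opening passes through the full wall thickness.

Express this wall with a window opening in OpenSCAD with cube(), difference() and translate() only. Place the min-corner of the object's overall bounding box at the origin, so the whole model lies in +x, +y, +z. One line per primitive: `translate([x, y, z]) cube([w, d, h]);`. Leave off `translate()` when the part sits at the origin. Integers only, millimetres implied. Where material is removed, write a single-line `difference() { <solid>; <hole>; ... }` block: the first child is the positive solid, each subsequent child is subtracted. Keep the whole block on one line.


difference() { cube([4191, 147, 2612]); translate([1638, 0, 1043]) cube([977, 147, 1173]); }


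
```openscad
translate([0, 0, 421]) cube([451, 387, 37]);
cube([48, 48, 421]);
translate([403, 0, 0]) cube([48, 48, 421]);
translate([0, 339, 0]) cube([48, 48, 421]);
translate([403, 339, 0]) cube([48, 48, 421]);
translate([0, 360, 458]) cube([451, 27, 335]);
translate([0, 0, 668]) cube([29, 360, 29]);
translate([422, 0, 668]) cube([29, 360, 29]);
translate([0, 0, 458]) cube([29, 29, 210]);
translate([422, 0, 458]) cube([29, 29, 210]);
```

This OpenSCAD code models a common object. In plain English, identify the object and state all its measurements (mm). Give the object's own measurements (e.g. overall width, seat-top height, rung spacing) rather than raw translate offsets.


A chair. The seat is a 451×387×37 mm slab with its top at z = 458 mm, on four 48×48 mm corner legs (flush with the seat edges, standing on z = 0). A flat backrest 27 mm thick, 335 mm tall, spans the full seat width and rises from the seat top along its +y edge, rear face flush with the rear of the seat. Two armrests of 29×29 mm section run along each side from the seat's front edge to the front of the backrest, top faces 239 mm above the seat top and outer faces flush with the seat's x-edges; a 29×29 mm post under the front of each armrest stands on the seat at the front corner.


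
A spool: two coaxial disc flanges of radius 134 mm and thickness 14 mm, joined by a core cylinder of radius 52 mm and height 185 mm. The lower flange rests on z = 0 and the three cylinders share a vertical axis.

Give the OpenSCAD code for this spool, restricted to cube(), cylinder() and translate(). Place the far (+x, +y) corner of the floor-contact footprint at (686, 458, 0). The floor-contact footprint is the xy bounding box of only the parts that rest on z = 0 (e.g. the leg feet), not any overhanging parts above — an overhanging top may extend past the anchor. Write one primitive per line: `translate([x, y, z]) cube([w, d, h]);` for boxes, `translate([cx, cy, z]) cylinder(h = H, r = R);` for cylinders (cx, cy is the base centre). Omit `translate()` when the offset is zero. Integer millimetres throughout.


translate([552, 324, 0]) cylinder(h = 14, r = 134);
translate([552, 324, 14]) cylinder(h = 185, r = 52);
translate([552, 324, 199]) cylinder(h = 14, r = 134);


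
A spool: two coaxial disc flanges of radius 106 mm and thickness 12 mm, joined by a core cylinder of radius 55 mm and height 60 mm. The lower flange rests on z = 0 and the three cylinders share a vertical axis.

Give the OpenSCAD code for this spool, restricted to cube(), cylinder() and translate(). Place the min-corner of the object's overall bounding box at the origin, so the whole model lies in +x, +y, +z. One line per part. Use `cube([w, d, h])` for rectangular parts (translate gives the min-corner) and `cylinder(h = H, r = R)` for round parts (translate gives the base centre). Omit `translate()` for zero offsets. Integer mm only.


translate([106, 106, 0]) cylinder(h = 12, r = 106);
translate([106, 106, 12]) cylinder(h = 60, r = 55);
translate([106, 106, 72]) cylinder(h = 12, r = 106);


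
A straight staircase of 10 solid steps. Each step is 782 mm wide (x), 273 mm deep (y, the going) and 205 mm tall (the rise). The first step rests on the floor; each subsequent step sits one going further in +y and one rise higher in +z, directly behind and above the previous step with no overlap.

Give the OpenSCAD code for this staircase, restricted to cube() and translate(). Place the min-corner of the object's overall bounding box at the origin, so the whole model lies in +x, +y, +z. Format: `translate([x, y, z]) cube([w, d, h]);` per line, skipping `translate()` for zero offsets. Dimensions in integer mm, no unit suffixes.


cube([782, 273, 205]);
translate([0, 273, 205]) cube([782, 273, 205]);
translate([0, 546, 410]) cube([782, 273, 205]);
translate([0, 819, 615]) cube([782, 273, 205]);
translate([0, 1092, 820]) cube([782, 273, 205]);
translate([0, 1365, 1025]) cube([782, 273, 205]);
translate([0, 1638, 1230]) cube([782, 273, 205]);
translate([0, 1911, 1435]) cube([782, 273, 205]);
translate([0, 2184, 1640]) cube([782, 273, 205]);
translate([0, 2457, 1845]) cube([782, 273, 205]);


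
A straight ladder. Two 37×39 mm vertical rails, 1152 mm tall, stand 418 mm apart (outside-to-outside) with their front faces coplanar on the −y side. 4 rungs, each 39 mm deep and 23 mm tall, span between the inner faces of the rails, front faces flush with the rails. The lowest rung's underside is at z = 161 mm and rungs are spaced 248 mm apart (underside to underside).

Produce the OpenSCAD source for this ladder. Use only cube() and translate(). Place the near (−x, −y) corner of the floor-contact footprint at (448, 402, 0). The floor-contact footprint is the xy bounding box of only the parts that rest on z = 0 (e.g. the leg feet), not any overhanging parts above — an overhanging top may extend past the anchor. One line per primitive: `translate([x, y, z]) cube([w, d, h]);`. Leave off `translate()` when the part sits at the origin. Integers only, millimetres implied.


translate([448, 402, 0]) cube([37, 39, 1152]);
translate([829, 402, 0]) cube([37, 39, 1152]);
translate([485, 402, 161]) cube([344, 39, 23]);
translate([485, 402, 409]) cube([344, 39, 23]);
translate([485, 402, 657]) cube([344, 39, 23]);
translate([485, 402, 905]) cube([344, 39, 23]);


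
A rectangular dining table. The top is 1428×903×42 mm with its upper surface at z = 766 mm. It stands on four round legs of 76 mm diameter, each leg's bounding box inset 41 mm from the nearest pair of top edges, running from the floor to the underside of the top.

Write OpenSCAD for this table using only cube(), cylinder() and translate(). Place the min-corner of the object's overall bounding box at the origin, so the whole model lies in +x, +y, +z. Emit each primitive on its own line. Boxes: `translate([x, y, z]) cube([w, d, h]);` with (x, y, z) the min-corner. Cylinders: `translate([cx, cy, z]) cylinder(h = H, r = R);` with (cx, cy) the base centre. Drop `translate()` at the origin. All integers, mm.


translate([0, 0, 724]) cube([1428, 903, 42]);
translate([79, 79, 0]) cylinder(h = 724, r = 38);
translate([1349, 79, 0]) cylinder(h = 724, r = 38);
translate([79, 824, 0]) cylinder(h = 724, r = 38);
translate([1349, 824, 0]) cylinder(h = 724, r = 38);


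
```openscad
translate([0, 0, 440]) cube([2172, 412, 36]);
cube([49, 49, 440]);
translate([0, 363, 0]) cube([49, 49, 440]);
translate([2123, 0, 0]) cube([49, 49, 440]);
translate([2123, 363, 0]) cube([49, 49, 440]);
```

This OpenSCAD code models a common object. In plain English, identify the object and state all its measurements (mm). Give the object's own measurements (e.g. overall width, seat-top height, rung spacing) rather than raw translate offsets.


A bench: a 2172×412 mm seat slab, 36 mm thick, top at z = 476 mm, on four 49×49 mm square legs flush with the seat corners and standing on z = 0.


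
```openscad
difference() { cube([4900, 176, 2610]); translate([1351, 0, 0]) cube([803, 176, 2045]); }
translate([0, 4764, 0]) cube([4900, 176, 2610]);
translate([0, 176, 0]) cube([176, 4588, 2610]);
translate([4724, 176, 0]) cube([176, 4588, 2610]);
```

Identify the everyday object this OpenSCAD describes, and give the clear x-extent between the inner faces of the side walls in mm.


A single room. The interior width is 4548 mm.

Four walls enclosing a rectangle with a door in the front wall — a room. Outside width 4900 minus two 176 mm walls gives 4548 mm.


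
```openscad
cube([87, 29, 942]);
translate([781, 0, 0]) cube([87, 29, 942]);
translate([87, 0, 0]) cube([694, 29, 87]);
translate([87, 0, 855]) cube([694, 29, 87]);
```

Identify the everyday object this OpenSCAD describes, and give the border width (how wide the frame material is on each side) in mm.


A picture frame. The border width is 87 mm.

Four thin pieces enclosing a rectangular opening — a picture frame. The two full-height stiles are 942 mm tall; the top rail sits at z = 855 and is 87 mm tall, so the border above the opening is 942 − 855 = 87 mm, matching the stile x-width.


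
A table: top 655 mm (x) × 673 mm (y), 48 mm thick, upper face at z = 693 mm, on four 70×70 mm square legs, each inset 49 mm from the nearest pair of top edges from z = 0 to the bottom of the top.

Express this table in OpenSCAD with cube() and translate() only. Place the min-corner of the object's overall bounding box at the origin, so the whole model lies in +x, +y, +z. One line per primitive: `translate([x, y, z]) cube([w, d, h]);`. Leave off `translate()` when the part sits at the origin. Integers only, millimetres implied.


translate([0, 0, 645]) cube([655, 673, 48]);
translate([49, 49, 0]) cube([70, 70, 645]);
translate([536, 49, 0]) cube([70, 70, 645]);
translate([49, 554, 0]) cube([70, 70, 645]);
translate([536, 554, 0]) cube([70, 70, 645]);


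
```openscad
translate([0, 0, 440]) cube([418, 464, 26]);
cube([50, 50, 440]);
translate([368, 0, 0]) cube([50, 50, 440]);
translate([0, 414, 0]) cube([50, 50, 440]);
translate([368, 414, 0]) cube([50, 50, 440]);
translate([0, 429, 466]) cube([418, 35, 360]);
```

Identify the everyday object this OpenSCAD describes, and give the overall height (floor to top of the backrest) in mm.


A chair. The overall height is 826 mm.

A slab on four corner posts with a tall panel at the back — a chair. The seat slab sits at z = 440 with thickness 26, and the 360 mm backrest starts at the seat top, so the overall height is 440 + 26 + 360 = 826 mm.


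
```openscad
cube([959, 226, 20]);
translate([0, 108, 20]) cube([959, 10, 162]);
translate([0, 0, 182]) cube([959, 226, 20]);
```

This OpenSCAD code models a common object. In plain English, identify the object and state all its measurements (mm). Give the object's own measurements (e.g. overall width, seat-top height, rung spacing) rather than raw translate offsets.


An I-beam lying along x, 959 mm long. Overall section height 202 mm. Two flanges 226 mm wide (y) and 20 mm thick, one on the floor and one at the top; a web 10 mm thick runs between them, centred on the flange width.


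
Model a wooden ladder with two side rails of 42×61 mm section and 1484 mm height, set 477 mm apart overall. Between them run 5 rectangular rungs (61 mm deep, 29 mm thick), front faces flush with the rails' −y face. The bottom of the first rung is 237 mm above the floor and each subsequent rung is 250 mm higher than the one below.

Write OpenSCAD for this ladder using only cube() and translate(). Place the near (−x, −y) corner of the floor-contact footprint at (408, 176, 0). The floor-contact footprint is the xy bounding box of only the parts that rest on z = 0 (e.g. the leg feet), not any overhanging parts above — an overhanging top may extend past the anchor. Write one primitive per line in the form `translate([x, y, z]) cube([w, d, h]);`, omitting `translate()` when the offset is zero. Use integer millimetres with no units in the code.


translate([408, 176, 0]) cube([42, 61, 1484]);
translate([843, 176, 0]) cube([42, 61, 1484]);
translate([450, 176, 237]) cube([393, 61, 29]);
translate([450, 176, 487]) cube([393, 61, 29]);
translate([450, 176, 737]) cube([393, 61, 29]);
translate([450, 176, 987]) cube([393, 61, 29]);
translate([450, 176, 1237]) cube([393, 61, 29]);


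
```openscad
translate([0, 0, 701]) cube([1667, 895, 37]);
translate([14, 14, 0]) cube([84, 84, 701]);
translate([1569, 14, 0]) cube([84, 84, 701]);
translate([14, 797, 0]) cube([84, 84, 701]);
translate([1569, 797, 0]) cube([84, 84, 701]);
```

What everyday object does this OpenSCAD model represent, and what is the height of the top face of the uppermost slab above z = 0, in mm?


A table. The table height is 738 mm.

A 1667×895×37 slab sits at z = 701 on four 84 mm square posts — a table. The top surface is at 701 + 37 = 738 mm.


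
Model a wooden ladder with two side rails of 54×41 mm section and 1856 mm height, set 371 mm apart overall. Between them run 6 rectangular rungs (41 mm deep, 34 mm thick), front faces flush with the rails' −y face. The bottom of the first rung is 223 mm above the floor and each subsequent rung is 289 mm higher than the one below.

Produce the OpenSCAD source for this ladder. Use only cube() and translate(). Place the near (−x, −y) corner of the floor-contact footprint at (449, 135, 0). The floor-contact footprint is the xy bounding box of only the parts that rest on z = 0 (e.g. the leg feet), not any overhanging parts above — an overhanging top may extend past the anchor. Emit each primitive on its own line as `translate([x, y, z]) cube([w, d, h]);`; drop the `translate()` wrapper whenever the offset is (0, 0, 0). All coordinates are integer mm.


// rung span = 371 - 2*54 = 263
// rung[k] z = 223 + k*289
translate([449, 135, 0]) cube([54, 41, 1856]);
translate([766, 135, 0]) cube([54, 41, 1856]);
translate([503, 135, 223]) cube([263, 41, 34]);
translate([503, 135, 512]) cube([263, 41, 34]);
translate([503, 135, 801]) cube([263, 41, 34]);
translate([503, 135, 1090]) cube([263, 41, 34]);
translate([503, 135, 1379]) cube([263, 41, 34]);
translate([503, 135, 1668]) cube([263, 41, 34]);


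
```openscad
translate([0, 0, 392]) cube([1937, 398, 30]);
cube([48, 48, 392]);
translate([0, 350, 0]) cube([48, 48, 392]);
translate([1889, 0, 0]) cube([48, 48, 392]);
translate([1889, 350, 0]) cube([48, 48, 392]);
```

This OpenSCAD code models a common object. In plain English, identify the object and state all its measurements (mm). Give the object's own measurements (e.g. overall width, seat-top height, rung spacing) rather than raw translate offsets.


A bench: a 1937×398 mm seat slab, 30 mm thick, top at z = 422 mm, on four 48×48 mm square legs flush with the seat corners and standing on z = 0.


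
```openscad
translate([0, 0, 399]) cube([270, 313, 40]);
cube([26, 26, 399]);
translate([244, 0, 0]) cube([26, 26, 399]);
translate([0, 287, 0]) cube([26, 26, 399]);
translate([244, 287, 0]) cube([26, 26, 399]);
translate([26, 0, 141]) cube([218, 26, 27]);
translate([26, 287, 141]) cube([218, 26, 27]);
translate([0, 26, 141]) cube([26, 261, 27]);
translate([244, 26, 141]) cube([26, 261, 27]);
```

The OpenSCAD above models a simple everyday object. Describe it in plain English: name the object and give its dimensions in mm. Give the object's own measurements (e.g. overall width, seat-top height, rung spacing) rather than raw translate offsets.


A four-legged stool. The seat is a 270×313×40 mm slab whose top surface is at z = 439 mm; four square legs, each 26×26 mm in cross-section, run from the floor (z = 0) to the underside of the seat, each flush with a corner of the seat. Four stretchers, 26 mm wide and 27 mm tall, connect adjacent legs with their undersides at z = 141 mm, each running between the inner faces of the legs it joins and aligned with the legs' outer faces on the other axis.


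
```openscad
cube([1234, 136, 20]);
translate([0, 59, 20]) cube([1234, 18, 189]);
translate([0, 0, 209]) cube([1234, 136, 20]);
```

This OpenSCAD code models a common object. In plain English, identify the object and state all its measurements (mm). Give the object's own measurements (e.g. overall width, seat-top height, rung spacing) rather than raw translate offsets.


An I-beam lying along x, 1234 mm long. Overall section height 229 mm. Two flanges 136 mm wide (y) and 20 mm thick, one on the floor and one at the top; a web 18 mm thick runs between them, centred on the flange width.


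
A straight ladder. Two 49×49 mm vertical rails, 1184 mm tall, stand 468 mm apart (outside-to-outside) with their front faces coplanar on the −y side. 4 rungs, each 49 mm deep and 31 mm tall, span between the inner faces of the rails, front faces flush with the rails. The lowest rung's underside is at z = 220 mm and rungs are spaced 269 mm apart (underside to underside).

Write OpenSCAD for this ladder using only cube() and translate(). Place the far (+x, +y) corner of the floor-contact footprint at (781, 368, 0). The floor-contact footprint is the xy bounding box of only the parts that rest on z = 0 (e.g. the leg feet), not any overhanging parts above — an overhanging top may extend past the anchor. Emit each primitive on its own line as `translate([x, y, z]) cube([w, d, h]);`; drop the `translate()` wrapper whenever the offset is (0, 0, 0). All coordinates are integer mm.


translate([313, 319, 0]) cube([49, 49, 1184]);
translate([732, 319, 0]) cube([49, 49, 1184]);
translate([362, 319, 220]) cube([370, 49, 31]);
translate([362, 319, 489]) cube([370, 49, 31]);
translate([362, 319, 758]) cube([370, 49, 31]);
translate([362, 319, 1027]) cube([370, 49, 31]);


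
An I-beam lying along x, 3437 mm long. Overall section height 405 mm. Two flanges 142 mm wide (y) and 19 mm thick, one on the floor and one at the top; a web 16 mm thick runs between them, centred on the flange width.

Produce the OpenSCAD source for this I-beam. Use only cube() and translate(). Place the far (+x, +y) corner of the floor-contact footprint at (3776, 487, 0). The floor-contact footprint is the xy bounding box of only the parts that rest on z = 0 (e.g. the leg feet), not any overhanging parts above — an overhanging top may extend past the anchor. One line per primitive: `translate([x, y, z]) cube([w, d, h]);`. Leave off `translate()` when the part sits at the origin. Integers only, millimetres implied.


translate([339, 345, 0]) cube([3437, 142, 19]);
translate([339, 408, 19]) cube([3437, 16, 367]);
translate([339, 345, 386]) cube([3437, 142, 19]);


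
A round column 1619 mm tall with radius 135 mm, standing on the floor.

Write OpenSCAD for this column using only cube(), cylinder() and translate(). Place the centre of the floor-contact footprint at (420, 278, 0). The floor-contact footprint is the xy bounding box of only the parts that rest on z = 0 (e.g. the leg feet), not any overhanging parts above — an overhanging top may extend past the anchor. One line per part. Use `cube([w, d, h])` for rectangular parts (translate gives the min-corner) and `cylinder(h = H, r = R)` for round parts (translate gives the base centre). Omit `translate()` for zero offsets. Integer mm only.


translate([420, 278, 0]) cylinder(h = 1619, r = 135);


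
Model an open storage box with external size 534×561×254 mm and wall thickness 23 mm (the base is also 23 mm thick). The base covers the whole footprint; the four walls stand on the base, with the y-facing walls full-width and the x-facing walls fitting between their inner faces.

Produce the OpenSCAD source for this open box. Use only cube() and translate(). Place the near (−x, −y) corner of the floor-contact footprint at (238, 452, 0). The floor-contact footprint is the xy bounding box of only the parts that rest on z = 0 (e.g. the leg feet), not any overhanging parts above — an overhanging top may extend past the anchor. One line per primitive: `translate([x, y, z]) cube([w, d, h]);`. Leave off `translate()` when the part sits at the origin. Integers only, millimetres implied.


translate([238, 452, 0]) cube([534, 561, 23]);
translate([238, 452, 23]) cube([534, 23, 231]);
translate([238, 990, 23]) cube([534, 23, 231]);
translate([238, 475, 23]) cube([23, 515, 231]);
translate([749, 475, 23]) cube([23, 515, 231]);


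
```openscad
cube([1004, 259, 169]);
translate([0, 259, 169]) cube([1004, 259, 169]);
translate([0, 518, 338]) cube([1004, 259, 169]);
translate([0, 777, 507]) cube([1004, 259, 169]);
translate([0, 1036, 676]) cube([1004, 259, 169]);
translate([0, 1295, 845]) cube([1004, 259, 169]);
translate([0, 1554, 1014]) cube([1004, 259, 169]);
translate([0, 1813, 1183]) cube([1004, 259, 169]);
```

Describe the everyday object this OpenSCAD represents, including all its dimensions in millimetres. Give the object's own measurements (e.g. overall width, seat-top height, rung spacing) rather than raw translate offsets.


A straight staircase of 8 solid steps. Each step is 1004 mm wide (x), 259 mm deep (y, the going) and 169 mm tall (the rise). The first step rests on the floor; each subsequent step sits one going further in +y and one rise higher in +z, directly behind and above the previous step with no overlap.


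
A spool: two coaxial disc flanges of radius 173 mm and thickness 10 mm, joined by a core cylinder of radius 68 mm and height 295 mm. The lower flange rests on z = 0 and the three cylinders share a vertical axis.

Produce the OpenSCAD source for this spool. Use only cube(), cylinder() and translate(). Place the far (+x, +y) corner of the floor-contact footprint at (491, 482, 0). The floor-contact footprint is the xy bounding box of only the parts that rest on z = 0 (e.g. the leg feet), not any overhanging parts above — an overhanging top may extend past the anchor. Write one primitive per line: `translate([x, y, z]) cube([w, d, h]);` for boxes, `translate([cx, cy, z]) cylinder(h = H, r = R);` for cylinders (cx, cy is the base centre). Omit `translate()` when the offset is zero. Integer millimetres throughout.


translate([318, 309, 0]) cylinder(h = 10, r = 173);
translate([318, 309, 10]) cylinder(h = 295, r = 68);
translate([318, 309, 305]) cylinder(h = 10, r = 173);


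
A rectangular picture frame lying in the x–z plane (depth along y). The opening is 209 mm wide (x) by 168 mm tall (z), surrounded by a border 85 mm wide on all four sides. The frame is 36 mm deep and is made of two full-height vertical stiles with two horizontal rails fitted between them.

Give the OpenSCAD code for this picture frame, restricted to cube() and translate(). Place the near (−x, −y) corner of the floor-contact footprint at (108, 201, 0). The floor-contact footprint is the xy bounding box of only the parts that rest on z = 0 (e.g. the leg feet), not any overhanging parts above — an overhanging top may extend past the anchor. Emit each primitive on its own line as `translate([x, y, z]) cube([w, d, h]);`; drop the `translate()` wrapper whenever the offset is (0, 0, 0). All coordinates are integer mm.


translate([108, 201, 0]) cube([85, 36, 338]);
translate([402, 201, 0]) cube([85, 36, 338]);
translate([193, 201, 0]) cube([209, 36, 85]);
translate([193, 201, 253]) cube([209, 36, 85]);


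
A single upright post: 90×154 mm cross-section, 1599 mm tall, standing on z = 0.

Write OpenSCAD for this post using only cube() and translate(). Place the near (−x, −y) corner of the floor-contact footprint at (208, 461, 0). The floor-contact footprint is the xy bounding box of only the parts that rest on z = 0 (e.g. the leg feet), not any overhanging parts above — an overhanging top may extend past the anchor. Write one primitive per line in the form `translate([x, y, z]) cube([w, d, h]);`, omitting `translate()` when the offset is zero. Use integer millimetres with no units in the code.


translate([208, 461, 0]) cube([90, 154, 1599]);


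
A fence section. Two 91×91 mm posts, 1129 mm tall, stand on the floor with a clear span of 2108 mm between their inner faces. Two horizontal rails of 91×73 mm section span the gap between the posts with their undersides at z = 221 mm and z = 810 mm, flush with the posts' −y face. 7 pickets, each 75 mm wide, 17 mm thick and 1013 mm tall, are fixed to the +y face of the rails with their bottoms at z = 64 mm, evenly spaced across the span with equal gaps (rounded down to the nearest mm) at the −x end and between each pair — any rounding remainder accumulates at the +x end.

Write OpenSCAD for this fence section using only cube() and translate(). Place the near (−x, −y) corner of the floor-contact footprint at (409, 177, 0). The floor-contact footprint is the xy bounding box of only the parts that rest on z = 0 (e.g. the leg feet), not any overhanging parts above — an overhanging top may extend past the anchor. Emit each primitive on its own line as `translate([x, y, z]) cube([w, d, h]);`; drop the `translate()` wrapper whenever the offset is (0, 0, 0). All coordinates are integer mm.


translate([409, 177, 0]) cube([91, 91, 1129]);
translate([2608, 177, 0]) cube([91, 91, 1129]);
translate([500, 177, 221]) cube([2108, 91, 73]);
translate([500, 177, 810]) cube([2108, 91, 73]);
translate([697, 268, 64]) cube([75, 17, 1013]);
translate([969, 268, 64]) cube([75, 17, 1013]);
translate([1241, 268, 64]) cube([75, 17, 1013]);
translate([1513, 268, 64]) cube([75, 17, 1013]);
translate([1785, 268, 64]) cube([75, 17, 1013]);
translate([2057, 268, 64]) cube([75, 17, 1013]);
translate([2329, 268, 64]) cube([75, 17, 1013]);


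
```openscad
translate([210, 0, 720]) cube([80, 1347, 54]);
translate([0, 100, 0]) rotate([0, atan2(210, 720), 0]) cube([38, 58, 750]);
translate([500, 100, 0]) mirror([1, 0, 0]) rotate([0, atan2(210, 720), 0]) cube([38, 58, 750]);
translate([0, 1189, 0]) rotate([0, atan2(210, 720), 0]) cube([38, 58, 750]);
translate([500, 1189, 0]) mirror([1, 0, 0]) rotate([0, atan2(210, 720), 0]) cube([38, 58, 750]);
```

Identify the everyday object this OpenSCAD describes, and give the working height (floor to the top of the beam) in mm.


A sawhorse. The overall height is 774 mm.

A beam across two mirrored pairs of raked legs — a sawhorse. The beam's underside is at z = 720 (matching the legs' vertical rise in atan2(210, 720)) and the beam is 54 mm tall, so its top is at 720 + 54 = 774 mm. The raked legs top out at the beam's underside, so that is the highest point.


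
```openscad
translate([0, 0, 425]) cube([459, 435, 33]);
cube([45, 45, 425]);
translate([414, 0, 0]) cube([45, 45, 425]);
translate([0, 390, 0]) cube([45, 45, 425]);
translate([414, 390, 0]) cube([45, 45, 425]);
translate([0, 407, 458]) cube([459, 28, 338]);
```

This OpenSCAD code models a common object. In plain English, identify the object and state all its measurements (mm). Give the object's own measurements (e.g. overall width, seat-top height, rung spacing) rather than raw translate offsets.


A chair. The seat is a 459×435×33 mm slab with its top at z = 458 mm, on four 45×45 mm corner legs (flush with the seat edges, standing on z = 0). A flat backrest 28 mm thick, 338 mm tall, spans the full seat width and rises from the seat top along its +y edge, rear face flush with the rear of the seat.


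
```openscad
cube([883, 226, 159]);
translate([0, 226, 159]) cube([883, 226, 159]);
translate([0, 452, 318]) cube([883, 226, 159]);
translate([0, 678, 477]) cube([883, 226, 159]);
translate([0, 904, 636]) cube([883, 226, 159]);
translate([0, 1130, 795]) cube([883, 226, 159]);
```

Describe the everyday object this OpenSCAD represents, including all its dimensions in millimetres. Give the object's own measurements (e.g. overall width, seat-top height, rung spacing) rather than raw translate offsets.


A straight staircase of 6 solid steps. Each step is 883 mm wide (x), 226 mm deep (y, the going) and 159 mm tall (the rise). The first step rests on the floor; each subsequent step sits one going further in +y and one rise higher in +z, directly behind and above the previous step with no overlap.
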